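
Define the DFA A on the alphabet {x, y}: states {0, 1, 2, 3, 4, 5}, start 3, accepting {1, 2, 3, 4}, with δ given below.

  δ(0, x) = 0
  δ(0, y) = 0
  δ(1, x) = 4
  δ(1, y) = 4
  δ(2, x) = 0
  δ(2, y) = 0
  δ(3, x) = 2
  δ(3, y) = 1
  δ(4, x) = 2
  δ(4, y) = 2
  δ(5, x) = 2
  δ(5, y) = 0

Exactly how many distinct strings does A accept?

The useful subgraph on states {1, 2, 3, 4} is acyclic, so L(A) is finite; the longest accepting path visits 4 useful states, giving maximum string length 3.
Counting accepting paths from 3 by length: 1 of length 0, 2 of length 1, 2 of length 2, 4 of length 3. Total 9.

9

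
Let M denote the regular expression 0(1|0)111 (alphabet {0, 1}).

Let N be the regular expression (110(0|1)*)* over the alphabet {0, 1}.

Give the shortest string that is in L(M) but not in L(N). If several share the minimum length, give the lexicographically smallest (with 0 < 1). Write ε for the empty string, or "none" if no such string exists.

00111

The string 00111 is accepted by M but not by N.
No shorter string lies in the difference, and 00111 is the lexicographically first length-5 string in L(M) \ L(N).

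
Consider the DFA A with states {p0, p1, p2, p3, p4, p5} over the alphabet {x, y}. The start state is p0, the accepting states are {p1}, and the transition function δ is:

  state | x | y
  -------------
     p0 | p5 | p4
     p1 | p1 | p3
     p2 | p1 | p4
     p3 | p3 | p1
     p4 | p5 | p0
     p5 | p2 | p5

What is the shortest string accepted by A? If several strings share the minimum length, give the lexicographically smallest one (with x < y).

A breadth-first search from p0 reaches an accepting state first via the path p0 → p5 → p2 → p1 on input xxx.
No string of length < 3 is accepted (BFS exhausts all shorter strings without reaching an accepting state), and xxx is the lexicographically least accepting string of length 3.

xxx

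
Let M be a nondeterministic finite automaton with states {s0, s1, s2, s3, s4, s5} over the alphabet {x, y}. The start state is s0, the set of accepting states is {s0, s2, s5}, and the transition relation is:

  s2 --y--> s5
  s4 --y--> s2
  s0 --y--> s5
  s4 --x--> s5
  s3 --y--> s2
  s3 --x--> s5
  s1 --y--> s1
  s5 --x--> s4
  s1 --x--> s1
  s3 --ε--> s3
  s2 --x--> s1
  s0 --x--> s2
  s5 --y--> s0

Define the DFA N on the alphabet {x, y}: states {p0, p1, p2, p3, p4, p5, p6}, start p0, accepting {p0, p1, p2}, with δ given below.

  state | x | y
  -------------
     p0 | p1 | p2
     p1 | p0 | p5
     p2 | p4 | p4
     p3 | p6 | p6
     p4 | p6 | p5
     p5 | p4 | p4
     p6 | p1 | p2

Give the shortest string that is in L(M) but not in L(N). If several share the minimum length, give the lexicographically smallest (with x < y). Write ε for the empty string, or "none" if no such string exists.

xy

The string xy is accepted by M but not by N.
No shorter string lies in the difference, and xy is the lexicographically first length-2 string in L(M) \ L(N).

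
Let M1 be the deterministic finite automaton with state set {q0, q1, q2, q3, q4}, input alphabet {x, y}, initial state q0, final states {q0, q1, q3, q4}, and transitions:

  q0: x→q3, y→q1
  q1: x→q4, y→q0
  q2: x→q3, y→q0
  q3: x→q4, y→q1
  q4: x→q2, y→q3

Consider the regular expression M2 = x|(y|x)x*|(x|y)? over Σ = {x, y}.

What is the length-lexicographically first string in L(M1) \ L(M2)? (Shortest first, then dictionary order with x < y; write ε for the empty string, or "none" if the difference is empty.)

xy

The string xy is accepted by M1 but not by M2.
No shorter string lies in the difference, and xy is the lexicographically first length-2 string in L(M1) \ L(M2).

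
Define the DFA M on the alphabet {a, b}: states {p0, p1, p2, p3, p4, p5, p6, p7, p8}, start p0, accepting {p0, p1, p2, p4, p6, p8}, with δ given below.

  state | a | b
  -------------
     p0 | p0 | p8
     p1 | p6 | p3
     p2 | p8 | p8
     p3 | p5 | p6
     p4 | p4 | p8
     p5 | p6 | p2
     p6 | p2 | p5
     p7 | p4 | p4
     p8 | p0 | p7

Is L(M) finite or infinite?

State p0 is reachable from the start and can reach an accepting state, and it lies on the cycle p0 → p0.
Traversing that cycle any number of times yields accepted strings of unbounded length, so the language is infinite.

infinite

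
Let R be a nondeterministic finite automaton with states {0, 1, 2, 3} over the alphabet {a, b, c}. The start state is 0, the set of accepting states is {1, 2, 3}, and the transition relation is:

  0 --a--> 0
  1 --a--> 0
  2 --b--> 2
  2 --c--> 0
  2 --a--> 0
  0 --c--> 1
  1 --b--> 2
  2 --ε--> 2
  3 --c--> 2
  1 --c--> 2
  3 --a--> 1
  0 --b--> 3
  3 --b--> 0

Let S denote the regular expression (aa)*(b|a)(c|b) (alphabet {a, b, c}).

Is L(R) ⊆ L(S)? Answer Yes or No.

No

The string b is in L(R) but not in L(S).
So L(R) ⊄ L(S).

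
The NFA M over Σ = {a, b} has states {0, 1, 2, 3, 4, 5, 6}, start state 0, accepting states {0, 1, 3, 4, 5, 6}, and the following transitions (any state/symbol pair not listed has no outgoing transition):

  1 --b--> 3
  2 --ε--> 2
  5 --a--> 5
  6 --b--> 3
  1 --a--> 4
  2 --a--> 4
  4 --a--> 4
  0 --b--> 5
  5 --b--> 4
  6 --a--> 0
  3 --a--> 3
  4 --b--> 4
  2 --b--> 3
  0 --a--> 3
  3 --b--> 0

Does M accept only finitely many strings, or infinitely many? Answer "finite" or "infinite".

infinite

State 0 is reachable from the start and can reach an accepting state, and it lies on the cycle 0 → 3 → 0.
Traversing that cycle any number of times yields accepted strings of unbounded length, so the language is infinite.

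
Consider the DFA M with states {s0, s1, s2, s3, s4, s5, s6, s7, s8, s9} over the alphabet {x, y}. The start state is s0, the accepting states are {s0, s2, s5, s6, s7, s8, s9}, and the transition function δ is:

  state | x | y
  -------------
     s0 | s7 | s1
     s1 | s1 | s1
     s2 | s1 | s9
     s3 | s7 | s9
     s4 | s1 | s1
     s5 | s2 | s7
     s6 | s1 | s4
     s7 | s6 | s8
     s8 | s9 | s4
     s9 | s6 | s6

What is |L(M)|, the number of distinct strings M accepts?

7

The useful subgraph on states {s0, s6, s7, s8, s9} is acyclic, so L(M) is finite; the longest accepting path visits 5 useful states, giving maximum string length 4.
Counting accepting paths from s0 by length: 1 of length 0, 1 of length 1, 2 of length 2, 1 of length 3, 2 of length 4. Total 7.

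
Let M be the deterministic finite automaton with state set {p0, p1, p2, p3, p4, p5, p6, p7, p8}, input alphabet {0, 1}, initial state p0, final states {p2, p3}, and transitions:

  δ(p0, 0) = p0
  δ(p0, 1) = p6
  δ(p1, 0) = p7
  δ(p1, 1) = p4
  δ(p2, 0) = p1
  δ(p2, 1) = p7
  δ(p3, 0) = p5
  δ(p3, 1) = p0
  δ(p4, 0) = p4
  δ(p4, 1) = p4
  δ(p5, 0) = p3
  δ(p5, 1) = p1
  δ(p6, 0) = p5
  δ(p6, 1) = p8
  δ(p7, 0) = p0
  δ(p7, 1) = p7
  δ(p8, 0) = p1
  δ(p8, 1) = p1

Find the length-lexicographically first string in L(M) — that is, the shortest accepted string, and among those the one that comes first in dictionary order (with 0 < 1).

100

A breadth-first search from p0 reaches an accepting state first via the path p0 → p6 → p5 → p3 on input 100.
No string of length < 3 is accepted (BFS exhausts all shorter strings without reaching an accepting state), and 100 is the lexicographically least accepting string of length 3.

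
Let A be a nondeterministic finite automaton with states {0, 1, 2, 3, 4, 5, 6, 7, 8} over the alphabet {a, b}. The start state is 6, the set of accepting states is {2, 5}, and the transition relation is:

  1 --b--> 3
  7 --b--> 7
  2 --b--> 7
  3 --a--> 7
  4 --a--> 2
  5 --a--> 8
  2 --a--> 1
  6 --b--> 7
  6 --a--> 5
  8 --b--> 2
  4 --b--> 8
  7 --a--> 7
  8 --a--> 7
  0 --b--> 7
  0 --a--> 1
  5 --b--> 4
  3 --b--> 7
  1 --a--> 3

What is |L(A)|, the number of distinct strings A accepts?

The useful subgraph on states {2, 4, 5, 6, 8} is acyclic, so L(A) is finite; the longest accepting path visits 5 useful states, giving maximum string length 4.
Counting accepting paths from 6 by length: 1 of length 1, 2 of length 3, 1 of length 4. Total 4.

4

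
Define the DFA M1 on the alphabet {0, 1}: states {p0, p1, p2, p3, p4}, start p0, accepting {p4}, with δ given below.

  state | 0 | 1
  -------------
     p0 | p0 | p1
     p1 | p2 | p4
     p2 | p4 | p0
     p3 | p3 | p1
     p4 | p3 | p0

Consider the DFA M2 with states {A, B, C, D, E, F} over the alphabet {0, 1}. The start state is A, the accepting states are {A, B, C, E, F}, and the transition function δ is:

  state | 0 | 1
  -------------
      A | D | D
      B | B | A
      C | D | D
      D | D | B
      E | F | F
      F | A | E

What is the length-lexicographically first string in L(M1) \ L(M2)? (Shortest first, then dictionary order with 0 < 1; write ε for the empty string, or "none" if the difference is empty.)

The string 100 is accepted by M1 but not by M2.
No shorter string lies in the difference, and 100 is the lexicographically first length-3 string in L(M1) \ L(M2).

100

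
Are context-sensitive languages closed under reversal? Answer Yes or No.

Reversing both sides of every production of a noncontracting (context-sensitive) grammar gives another noncontracting grammar, and it generates Lᴿ; equivalently an LBA can reverse its tape in place and then run the machine for L.
So the context-sensitive languages are closed under reversal.

Yes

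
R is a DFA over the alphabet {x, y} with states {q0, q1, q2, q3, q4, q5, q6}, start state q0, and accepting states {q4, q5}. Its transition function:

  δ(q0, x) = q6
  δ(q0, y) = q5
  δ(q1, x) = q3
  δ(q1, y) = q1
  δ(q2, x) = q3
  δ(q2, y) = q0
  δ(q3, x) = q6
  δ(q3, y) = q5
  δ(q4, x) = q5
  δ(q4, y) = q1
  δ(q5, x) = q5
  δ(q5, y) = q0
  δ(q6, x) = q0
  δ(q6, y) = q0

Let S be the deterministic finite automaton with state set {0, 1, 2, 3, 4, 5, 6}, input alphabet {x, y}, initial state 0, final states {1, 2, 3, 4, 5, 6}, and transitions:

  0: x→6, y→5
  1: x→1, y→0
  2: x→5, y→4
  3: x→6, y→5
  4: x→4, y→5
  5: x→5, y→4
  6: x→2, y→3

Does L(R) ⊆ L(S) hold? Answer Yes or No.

Exploring the product automaton R × S from the start pair (q0, 0), following both machines on each input symbol, reaches 10 state pairs: (q0, 0), (q6, 6), (q5, 5), (q0, 2), (q0, 3), (q0, 4), (q6, 5), (q5, 4), (q6, 4), (q0, 5).
R accepts in {q4, q5} and S accepts in {1, 2, 3, 4, 5, 6}. The reachable pairs whose R-component is accepting are (q5, 5), (q5, 4); in each of them the S-component is accepting too, so the product for L(R) \ L(S) (R-component accepting, S-component rejecting) has no reachable accepting pair and the difference is empty.
Hence every string in L(R) is also in L(S).

Yes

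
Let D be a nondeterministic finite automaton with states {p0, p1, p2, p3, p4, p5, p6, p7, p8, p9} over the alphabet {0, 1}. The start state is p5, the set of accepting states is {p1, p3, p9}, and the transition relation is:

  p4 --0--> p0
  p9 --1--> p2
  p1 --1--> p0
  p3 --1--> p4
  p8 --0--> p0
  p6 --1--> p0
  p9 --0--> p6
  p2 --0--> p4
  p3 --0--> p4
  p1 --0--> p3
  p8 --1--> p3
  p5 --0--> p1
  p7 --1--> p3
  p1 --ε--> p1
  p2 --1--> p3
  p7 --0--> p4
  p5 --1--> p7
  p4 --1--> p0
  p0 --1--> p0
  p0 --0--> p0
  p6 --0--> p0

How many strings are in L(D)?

The useful subgraph on states {p1, p3, p5, p7} is acyclic, so L(D) is finite; the longest accepting path visits 3 useful states, giving maximum string length 2.
Counting accepting paths from p5 by length: 1 of length 1, 2 of length 2. Total 3.

3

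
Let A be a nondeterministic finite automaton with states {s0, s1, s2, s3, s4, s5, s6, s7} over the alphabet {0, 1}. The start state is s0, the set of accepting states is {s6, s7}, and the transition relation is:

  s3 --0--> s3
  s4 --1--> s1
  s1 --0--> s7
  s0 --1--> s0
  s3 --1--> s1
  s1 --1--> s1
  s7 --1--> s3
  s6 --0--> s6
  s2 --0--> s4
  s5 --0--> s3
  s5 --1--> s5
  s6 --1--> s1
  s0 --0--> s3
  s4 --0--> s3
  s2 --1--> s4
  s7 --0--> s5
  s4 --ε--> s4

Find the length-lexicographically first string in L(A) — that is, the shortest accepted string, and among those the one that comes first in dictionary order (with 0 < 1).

A breadth-first search from s0 reaches an accepting state first via the path s0 → s3 → s1 → s7 on input 010.
No string of length < 3 is accepted (BFS exhausts all shorter strings without reaching an accepting state), and 010 is the lexicographically least accepting string of length 3.

010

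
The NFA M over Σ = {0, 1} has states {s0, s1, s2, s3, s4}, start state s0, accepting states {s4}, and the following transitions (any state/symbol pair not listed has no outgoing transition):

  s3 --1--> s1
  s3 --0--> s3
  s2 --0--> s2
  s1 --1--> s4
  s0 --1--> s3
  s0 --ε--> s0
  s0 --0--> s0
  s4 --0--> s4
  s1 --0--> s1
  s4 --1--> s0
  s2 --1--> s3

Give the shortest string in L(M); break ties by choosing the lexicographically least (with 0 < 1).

111

A breadth-first search from s0 reaches an accepting state first via the path s0 → s3 → s1 → s4 on input 111.
No string of length < 3 is accepted (BFS exhausts all shorter strings without reaching an accepting state), and 111 is the lexicographically least accepting string of length 3.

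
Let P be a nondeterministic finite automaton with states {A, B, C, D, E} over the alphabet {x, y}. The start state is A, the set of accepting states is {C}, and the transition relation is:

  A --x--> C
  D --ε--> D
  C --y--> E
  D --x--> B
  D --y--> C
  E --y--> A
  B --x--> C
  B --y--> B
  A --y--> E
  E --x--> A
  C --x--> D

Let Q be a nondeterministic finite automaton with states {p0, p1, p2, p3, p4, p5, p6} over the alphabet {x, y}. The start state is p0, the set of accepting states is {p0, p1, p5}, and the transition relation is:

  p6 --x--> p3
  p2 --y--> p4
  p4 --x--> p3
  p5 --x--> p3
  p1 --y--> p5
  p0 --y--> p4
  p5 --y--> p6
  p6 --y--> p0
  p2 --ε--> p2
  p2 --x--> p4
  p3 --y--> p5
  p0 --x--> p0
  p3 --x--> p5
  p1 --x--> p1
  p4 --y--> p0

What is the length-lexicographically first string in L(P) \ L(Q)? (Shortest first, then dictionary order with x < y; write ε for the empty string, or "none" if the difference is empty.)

The string xxy is accepted by P but not by Q.
No shorter string lies in the difference, and xxy is the lexicographically first length-3 string in L(P) \ L(Q).

xxy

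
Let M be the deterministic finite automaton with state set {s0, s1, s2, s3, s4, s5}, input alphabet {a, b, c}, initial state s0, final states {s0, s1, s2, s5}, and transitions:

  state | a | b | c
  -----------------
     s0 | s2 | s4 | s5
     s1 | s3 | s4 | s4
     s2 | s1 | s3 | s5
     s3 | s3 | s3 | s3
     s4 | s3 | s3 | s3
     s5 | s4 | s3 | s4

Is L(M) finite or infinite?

finite

The useful states (reachable from s0 and able to reach an accepting state) are {s0, s1, s2, s5}.
Restricted to these states the transition graph has no cycle, so every accepting path has bounded length and L is finite.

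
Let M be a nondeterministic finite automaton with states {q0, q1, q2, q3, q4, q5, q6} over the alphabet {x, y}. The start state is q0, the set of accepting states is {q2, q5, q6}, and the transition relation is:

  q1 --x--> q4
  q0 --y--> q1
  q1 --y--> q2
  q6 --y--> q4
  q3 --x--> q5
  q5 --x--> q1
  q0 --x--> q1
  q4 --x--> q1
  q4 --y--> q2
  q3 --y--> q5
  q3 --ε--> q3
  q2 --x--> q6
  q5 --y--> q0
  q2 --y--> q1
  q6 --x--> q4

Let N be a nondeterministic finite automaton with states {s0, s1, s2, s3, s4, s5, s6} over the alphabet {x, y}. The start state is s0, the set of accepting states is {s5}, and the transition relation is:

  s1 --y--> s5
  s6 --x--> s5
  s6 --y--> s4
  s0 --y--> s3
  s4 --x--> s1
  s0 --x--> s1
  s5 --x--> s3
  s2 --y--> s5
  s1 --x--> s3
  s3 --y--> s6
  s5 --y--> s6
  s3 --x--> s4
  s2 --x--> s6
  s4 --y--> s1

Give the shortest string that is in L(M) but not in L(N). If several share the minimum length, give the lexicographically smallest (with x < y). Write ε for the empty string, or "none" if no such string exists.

The string yy is accepted by M but not by N.
No shorter string lies in the difference, and yy is the lexicographically first length-2 string in L(M) \ L(N).

yy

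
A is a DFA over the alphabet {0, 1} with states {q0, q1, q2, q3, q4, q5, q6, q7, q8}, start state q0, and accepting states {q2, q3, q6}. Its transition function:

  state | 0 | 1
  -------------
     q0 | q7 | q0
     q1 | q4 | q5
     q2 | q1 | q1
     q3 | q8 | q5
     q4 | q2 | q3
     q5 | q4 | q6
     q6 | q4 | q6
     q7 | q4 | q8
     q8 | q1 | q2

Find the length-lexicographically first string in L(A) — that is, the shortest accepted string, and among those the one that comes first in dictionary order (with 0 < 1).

A breadth-first search from q0 reaches an accepting state first via the path q0 → q7 → q4 → q2 on input 000.
No string of length < 3 is accepted (BFS exhausts all shorter strings without reaching an accepting state), and 000 is the lexicographically least accepting string of length 3.

000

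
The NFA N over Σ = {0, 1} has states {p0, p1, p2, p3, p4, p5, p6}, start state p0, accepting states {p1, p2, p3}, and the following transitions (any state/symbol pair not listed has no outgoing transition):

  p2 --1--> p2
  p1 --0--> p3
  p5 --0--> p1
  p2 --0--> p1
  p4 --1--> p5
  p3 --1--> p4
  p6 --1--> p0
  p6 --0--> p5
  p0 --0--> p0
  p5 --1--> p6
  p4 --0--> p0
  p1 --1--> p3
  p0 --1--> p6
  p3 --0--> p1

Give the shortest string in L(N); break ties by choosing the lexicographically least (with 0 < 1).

100

A breadth-first search from p0 reaches an accepting state first via the path p0 → p6 → p5 → p1 on input 100.
No string of length < 3 is accepted (BFS exhausts all shorter strings without reaching an accepting state), and 100 is the lexicographically least accepting string of length 3.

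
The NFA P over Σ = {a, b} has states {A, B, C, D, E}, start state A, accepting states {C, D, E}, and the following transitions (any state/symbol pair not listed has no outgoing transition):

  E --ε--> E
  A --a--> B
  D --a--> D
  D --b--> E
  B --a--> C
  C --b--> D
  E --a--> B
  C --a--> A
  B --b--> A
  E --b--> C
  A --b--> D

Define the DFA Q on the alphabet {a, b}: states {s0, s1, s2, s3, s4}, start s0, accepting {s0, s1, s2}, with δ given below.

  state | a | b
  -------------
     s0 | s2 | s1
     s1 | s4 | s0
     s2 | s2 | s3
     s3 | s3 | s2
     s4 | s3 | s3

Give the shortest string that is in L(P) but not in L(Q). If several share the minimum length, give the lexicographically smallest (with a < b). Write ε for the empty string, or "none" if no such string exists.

The string ba is accepted by P but not by Q.
No shorter string lies in the difference, and ba is the lexicographically first length-2 string in L(P) \ L(Q).

ba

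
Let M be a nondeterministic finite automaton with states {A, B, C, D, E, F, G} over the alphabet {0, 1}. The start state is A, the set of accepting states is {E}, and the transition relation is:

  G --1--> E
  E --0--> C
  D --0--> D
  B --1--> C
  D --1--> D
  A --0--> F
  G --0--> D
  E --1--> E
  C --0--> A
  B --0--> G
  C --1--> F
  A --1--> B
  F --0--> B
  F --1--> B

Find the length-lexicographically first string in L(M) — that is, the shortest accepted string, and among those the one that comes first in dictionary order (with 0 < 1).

A breadth-first search from A reaches an accepting state first via the path A → B → G → E on input 101.
No string of length < 3 is accepted (BFS exhausts all shorter strings without reaching an accepting state), and 101 is the lexicographically least accepting string of length 3.

101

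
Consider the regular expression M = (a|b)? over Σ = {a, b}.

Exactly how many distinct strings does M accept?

The expression has no Kleene star, so L(M) is finite. Expanding the alternatives gives {ε, a, b}.
That is 1 of length 0, 2 of length 1: 3 strings in all.

3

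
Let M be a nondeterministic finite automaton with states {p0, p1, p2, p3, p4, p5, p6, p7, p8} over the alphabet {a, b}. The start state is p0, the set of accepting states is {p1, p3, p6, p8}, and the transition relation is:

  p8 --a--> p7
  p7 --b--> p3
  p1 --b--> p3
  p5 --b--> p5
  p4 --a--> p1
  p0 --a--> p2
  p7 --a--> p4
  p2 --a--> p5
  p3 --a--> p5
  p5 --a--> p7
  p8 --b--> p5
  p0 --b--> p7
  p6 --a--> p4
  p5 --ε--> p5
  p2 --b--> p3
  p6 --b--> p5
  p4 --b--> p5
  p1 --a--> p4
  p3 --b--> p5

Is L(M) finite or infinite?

State p5 is reachable from the start and can reach an accepting state, and it lies on the cycle p5 → p5.
Traversing that cycle any number of times yields accepted strings of unbounded length, so the language is infinite.

infinite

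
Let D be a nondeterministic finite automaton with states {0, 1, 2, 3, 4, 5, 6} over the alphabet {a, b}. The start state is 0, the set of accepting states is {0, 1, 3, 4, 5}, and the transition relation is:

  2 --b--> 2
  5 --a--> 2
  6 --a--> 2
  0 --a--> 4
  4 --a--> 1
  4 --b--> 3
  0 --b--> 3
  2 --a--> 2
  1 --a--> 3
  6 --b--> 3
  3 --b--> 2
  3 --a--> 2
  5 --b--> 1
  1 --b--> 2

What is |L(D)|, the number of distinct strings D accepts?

The useful subgraph on states {0, 1, 3, 4} is acyclic, so L(D) is finite; the longest accepting path visits 4 useful states, giving maximum string length 3.
Counting accepting paths from 0 by length: 1 of length 0, 2 of length 1, 2 of length 2, 1 of length 3. Total 6.

6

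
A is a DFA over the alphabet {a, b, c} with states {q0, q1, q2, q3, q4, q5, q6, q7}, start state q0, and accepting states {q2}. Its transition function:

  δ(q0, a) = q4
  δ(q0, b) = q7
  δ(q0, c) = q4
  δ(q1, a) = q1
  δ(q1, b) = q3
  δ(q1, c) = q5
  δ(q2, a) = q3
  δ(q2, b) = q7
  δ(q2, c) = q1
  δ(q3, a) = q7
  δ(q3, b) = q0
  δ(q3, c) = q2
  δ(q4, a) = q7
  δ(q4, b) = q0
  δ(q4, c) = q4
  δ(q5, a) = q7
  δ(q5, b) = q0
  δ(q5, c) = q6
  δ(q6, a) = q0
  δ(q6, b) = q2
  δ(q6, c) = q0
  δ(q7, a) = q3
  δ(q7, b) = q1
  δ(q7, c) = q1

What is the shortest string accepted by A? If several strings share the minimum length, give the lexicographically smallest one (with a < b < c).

bac

A breadth-first search from q0 reaches an accepting state first via the path q0 → q7 → q3 → q2 on input bac.
No string of length < 3 is accepted (BFS exhausts all shorter strings without reaching an accepting state), and bac is the lexicographically least accepting string of length 3.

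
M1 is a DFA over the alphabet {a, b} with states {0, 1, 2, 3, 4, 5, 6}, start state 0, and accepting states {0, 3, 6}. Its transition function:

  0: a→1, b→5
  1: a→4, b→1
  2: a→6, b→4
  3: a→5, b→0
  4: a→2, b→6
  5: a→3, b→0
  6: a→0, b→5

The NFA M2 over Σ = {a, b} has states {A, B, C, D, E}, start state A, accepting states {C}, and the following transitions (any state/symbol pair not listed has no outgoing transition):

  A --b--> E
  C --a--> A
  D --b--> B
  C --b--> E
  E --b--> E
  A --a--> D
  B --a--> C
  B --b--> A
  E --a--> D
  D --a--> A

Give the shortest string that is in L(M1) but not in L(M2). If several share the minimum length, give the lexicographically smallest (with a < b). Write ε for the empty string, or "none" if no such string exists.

ε

The empty string ε is accepted by M1 but not by M2.
Since ε is the unique shortest string, it is the required witness.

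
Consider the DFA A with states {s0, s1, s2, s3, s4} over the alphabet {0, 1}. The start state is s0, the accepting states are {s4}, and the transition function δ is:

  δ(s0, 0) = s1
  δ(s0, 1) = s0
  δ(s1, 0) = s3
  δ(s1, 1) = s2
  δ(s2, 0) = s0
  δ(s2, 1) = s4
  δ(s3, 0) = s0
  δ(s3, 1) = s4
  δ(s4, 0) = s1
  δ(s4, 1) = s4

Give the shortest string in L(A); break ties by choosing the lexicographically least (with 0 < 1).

A breadth-first search from s0 reaches an accepting state first via the path s0 → s1 → s3 → s4 on input 001.
No string of length < 3 is accepted (BFS exhausts all shorter strings without reaching an accepting state), and 001 is the lexicographically least accepting string of length 3.

001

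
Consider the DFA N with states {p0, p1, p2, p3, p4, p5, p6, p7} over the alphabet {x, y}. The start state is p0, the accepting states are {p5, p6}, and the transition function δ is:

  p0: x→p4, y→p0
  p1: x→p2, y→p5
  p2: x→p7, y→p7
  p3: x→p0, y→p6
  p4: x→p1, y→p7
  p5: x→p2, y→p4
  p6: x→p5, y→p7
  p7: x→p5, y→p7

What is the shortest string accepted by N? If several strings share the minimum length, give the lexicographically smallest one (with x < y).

A breadth-first search from p0 reaches an accepting state first via the path p0 → p4 → p1 → p5 on input xxy.
No string of length < 3 is accepted (BFS exhausts all shorter strings without reaching an accepting state), and xxy is the lexicographically least accepting string of length 3.

xxy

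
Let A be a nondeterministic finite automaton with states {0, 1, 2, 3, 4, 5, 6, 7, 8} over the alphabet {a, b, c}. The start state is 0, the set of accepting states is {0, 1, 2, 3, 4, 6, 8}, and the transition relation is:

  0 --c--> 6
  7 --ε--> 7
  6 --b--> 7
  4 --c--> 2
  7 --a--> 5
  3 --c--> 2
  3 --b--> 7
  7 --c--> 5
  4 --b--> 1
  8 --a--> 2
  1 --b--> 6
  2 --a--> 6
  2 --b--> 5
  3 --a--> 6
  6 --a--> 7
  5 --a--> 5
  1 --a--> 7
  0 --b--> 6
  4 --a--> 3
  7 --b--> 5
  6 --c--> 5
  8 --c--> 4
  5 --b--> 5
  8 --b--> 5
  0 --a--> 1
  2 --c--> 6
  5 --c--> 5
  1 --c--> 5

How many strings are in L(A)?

The useful subgraph on states {0, 1, 6} is acyclic, so L(A) is finite; the longest accepting path visits 3 useful states, giving maximum string length 2.
Counting accepting paths from 0 by length: 1 of length 0, 3 of length 1, 1 of length 2. Total 5.

5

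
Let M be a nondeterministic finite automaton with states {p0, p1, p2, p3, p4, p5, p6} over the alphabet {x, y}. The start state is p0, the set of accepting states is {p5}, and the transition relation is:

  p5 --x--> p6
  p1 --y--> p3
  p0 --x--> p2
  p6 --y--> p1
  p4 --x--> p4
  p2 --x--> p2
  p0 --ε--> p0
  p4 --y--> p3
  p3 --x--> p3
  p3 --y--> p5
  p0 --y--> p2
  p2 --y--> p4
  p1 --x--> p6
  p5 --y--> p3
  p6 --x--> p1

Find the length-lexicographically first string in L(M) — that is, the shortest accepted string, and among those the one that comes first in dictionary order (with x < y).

A breadth-first search from p0 reaches an accepting state first via the path p0 → p2 → p4 → p3 → p5 on input xyyy.
No string of length < 4 is accepted (BFS exhausts all shorter strings without reaching an accepting state), and xyyy is the lexicographically least accepting string of length 4.

xyyy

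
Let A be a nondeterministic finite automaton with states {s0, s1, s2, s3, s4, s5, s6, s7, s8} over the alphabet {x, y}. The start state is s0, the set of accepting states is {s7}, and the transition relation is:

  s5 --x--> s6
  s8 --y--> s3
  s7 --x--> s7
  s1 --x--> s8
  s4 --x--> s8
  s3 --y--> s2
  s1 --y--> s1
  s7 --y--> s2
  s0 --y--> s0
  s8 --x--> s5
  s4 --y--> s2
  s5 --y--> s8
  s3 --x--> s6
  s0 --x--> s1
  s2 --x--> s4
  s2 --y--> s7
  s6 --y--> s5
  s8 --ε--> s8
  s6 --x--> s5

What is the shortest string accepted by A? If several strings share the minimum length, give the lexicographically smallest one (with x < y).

xxyyy

A breadth-first search from s0 reaches an accepting state first via the path s0 → s1 → s8 → s3 → s2 → s7 on input xxyyy.
No string of length < 5 is accepted (BFS exhausts all shorter strings without reaching an accepting state), and xxyyy is the lexicographically least accepting string of length 5.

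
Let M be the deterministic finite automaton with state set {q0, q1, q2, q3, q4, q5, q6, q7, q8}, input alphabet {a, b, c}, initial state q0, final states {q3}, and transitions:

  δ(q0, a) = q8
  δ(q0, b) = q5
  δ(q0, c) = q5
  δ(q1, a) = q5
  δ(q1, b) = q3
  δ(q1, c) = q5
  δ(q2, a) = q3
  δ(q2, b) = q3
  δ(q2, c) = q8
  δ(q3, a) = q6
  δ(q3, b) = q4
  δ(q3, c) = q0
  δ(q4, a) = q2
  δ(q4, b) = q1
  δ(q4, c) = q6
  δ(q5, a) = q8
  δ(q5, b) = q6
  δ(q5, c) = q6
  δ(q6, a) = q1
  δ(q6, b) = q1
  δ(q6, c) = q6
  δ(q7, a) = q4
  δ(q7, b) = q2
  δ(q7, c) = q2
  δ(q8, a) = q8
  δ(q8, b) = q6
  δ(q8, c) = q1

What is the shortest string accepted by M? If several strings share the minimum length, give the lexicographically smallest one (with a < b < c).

A breadth-first search from q0 reaches an accepting state first via the path q0 → q8 → q1 → q3 on input acb.
No string of length < 3 is accepted (BFS exhausts all shorter strings without reaching an accepting state), and acb is the lexicographically least accepting string of length 3.

acb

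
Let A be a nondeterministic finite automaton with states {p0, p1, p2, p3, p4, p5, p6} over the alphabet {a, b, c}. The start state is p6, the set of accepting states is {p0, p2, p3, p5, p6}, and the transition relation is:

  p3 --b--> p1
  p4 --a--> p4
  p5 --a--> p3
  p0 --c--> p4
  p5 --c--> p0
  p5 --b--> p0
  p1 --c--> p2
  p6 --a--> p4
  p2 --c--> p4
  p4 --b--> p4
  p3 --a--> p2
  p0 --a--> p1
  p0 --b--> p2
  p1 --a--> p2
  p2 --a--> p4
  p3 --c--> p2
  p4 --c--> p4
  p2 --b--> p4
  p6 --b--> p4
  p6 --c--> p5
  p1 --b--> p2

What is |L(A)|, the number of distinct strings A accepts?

The useful subgraph on states {p0, p1, p2, p3, p5, p6} is acyclic, so L(A) is finite; the longest accepting path visits 5 useful states, giving maximum string length 4.
Counting accepting paths from p6 by length: 1 of length 0, 1 of length 1, 3 of length 2, 4 of length 3, 9 of length 4. Total 18.

18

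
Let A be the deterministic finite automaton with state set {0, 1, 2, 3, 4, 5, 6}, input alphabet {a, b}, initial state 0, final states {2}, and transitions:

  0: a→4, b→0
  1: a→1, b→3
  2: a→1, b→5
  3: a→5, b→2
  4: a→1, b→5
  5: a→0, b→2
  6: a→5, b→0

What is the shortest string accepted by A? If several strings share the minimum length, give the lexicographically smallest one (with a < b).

A breadth-first search from 0 reaches an accepting state first via the path 0 → 4 → 5 → 2 on input abb.
No string of length < 3 is accepted (BFS exhausts all shorter strings without reaching an accepting state), and abb is the lexicographically least accepting string of length 3.

abb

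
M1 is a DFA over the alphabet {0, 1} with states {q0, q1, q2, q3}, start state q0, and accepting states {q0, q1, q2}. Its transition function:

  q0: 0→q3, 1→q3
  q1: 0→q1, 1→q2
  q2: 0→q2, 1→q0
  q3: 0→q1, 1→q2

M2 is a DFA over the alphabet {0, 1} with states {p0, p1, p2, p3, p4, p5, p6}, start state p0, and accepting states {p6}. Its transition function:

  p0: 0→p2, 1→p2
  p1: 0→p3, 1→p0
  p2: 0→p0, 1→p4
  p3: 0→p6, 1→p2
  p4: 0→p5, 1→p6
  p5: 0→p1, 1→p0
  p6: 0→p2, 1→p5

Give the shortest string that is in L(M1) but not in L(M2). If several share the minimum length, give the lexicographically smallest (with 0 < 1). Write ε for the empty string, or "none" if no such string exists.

The empty string ε is accepted by M1 but not by M2.
Since ε is the unique shortest string, it is the required witness.

ε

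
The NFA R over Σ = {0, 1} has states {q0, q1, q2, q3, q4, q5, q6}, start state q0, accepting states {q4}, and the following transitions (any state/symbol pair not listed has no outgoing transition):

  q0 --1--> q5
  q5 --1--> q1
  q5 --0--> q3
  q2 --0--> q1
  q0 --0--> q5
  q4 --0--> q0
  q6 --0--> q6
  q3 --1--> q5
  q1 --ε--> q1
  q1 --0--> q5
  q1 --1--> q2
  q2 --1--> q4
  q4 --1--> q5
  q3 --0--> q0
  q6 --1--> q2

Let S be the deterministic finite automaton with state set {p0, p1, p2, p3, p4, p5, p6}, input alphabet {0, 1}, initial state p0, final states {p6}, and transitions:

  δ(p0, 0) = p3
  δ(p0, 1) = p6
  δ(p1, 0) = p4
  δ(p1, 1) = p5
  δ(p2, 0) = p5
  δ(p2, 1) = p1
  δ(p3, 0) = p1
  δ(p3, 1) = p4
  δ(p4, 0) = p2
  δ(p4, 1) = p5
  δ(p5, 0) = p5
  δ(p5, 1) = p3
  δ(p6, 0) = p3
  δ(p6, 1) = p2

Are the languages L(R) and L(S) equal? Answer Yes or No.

The string 0111 is accepted by R but rejected by S.
So L(R) ≠ L(S).

No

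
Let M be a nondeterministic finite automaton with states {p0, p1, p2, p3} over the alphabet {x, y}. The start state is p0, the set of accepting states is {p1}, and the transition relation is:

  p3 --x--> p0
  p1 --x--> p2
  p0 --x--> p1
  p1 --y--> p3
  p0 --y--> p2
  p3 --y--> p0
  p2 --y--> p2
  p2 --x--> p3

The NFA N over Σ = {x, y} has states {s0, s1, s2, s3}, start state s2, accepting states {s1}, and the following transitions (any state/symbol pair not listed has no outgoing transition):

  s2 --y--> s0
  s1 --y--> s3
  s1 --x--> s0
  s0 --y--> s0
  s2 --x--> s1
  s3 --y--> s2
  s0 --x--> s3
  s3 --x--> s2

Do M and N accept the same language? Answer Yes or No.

Exploring the product automaton M × N from the start pair (p0, s2), following both machines on each input symbol, reaches 4 state pairs: (p0, s2), (p1, s1), (p2, s0), (p3, s3).
M accepts in {p1} and N accepts in {s1}. In every reachable pair the two components are either both accepting — (p1, s1) — or both non-accepting, so no string is accepted by exactly one of the machines: L(M) \ L(N) and L(N) \ L(M) are both empty.
Hence every string is accepted by M iff it is accepted by N, and the two languages coincide.

Yes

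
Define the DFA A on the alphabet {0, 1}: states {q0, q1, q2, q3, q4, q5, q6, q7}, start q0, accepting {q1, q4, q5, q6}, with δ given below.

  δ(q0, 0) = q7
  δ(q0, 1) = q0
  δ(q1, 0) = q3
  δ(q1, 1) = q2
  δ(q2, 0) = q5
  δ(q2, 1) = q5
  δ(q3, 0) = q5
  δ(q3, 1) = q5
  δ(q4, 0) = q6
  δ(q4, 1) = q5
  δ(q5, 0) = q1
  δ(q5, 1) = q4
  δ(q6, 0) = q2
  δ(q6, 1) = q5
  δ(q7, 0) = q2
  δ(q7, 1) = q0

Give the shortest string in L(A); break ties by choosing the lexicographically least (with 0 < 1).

000

A breadth-first search from q0 reaches an accepting state first via the path q0 → q7 → q2 → q5 on input 000.
No string of length < 3 is accepted (BFS exhausts all shorter strings without reaching an accepting state), and 000 is the lexicographically least accepting string of length 3.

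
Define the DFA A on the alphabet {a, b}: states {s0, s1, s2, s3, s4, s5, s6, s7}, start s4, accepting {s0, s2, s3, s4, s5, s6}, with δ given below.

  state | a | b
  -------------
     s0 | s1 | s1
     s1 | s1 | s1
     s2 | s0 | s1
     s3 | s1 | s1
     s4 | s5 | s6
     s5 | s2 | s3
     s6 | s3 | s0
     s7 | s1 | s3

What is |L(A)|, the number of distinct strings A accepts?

The useful subgraph on states {s0, s2, s3, s4, s5, s6} is acyclic, so L(A) is finite; the longest accepting path visits 4 useful states, giving maximum string length 3.
Counting accepting paths from s4 by length: 1 of length 0, 2 of length 1, 4 of length 2, 1 of length 3. Total 8.

8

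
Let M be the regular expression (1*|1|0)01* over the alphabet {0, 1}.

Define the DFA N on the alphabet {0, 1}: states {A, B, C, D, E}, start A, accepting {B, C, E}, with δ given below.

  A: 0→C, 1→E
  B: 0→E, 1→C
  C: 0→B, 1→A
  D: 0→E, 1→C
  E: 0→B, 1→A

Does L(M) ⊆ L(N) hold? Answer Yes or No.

The string 01 is in L(M) but not in L(N).
So L(M) ⊄ L(N).

No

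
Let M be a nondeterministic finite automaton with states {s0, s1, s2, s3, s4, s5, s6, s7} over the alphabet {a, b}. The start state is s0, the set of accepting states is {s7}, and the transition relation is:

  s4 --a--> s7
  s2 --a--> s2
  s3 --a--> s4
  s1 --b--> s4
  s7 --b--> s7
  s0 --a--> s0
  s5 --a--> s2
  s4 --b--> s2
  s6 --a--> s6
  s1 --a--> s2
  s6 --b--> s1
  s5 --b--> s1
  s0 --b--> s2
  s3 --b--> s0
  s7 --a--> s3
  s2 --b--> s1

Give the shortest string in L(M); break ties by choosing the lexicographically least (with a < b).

bbba

A breadth-first search from s0 reaches an accepting state first via the path s0 → s2 → s1 → s4 → s7 on input bbba.
No string of length < 4 is accepted (BFS exhausts all shorter strings without reaching an accepting state), and bbba is the lexicographically least accepting string of length 4.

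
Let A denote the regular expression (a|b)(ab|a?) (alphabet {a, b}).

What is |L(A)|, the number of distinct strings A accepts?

The expression has no Kleene star, so L(A) is finite. Expanding the alternatives gives {a, b, aa, ba, aab, bab}.
That is 2 of length 1, 2 of length 2, 2 of length 3: 6 strings in all.

6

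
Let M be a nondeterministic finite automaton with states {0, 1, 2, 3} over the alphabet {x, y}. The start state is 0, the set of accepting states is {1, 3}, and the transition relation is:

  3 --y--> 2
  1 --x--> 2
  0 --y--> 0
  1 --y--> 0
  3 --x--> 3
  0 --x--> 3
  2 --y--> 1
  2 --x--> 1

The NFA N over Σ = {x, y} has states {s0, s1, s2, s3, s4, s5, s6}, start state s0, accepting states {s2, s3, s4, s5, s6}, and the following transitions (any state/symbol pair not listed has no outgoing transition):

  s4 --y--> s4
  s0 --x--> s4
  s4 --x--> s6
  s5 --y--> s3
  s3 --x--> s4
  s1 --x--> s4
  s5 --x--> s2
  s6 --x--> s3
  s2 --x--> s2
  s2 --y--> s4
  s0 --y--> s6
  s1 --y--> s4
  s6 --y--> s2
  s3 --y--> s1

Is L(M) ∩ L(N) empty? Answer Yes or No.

No

The string x is accepted by both M and N.
Hence L(M) ∩ L(N) ≠ ∅.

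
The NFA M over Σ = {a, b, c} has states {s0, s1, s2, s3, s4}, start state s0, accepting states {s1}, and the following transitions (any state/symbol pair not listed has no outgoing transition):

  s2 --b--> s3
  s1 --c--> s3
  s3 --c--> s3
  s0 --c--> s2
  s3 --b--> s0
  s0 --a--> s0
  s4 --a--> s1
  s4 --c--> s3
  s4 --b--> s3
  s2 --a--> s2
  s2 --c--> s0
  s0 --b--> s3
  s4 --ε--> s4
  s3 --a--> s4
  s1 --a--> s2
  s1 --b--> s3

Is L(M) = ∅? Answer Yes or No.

The string baa is accepted: the run s0 → s3 → s4 → s1 ends in the accepting state s1.
Since at least one string is accepted, L(M) is not empty.

No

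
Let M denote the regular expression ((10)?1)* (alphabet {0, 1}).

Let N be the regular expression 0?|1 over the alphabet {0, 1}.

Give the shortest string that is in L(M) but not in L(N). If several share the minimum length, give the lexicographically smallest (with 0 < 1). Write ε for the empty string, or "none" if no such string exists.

The string 11 is accepted by M but not by N.
No shorter string lies in the difference, and 11 is the lexicographically first length-2 string in L(M) \ L(N).

11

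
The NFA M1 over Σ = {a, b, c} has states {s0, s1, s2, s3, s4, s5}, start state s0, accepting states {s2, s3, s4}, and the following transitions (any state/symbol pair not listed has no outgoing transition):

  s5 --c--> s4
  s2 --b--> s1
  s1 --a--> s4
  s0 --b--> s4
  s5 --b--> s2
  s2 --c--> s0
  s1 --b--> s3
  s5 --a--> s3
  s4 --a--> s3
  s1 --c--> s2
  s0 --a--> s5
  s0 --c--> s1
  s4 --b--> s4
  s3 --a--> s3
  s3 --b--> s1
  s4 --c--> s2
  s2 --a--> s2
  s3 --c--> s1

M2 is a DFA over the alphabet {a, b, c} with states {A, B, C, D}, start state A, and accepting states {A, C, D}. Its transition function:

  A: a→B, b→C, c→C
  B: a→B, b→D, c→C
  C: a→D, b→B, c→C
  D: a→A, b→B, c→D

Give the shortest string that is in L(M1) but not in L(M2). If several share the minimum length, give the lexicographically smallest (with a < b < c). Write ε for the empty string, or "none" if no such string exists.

The string aa is accepted by M1 but not by M2.
No shorter string lies in the difference, and aa is the lexicographically first length-2 string in L(M1) \ L(M2).

aa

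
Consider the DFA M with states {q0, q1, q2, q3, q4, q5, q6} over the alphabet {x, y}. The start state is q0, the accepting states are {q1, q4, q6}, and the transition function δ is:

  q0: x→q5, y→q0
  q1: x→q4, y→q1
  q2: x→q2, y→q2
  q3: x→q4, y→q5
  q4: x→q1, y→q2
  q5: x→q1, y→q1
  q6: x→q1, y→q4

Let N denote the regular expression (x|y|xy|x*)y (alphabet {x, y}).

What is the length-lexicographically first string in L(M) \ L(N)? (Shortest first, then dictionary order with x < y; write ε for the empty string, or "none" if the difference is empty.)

xx

The string xx is accepted by M but not by N.
No shorter string lies in the difference, and xx is the lexicographically first length-2 string in L(M) \ L(N).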